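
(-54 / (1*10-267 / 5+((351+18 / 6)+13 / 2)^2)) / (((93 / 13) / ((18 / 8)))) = -10530 / 80548447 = -0.00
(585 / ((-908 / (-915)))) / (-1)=-535275 / 908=-589.51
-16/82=-8/41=-0.20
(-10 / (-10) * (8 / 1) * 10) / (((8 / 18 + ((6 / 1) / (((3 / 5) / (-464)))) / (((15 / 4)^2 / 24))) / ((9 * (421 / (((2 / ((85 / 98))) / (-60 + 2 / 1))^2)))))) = -5180133718125 / 213888283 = -24218.88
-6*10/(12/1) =-5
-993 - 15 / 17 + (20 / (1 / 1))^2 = -10096 / 17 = -593.88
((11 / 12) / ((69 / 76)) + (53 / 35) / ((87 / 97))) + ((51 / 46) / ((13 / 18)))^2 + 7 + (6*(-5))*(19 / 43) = -42183652286 / 35117159805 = -1.20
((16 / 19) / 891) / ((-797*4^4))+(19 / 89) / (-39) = -1367232341 / 249771549456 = -0.01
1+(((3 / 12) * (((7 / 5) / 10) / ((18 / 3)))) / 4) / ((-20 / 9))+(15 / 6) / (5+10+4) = 687601 / 608000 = 1.13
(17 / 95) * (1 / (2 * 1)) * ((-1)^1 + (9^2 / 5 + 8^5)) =1393286 / 475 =2933.23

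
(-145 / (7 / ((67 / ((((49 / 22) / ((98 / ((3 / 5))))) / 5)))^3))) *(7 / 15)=-11609151037000000 / 81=-143322852308641.98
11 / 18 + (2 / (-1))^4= 299 / 18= 16.61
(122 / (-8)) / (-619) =61 / 2476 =0.02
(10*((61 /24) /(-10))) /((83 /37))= -2257 /1992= -1.13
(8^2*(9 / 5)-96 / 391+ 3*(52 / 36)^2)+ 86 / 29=190089253 / 1530765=124.18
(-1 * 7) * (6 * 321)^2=-25966332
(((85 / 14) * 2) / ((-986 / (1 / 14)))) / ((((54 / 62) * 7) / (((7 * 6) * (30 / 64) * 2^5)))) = -775 / 8526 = -0.09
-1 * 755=-755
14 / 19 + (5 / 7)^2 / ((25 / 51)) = 1655 / 931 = 1.78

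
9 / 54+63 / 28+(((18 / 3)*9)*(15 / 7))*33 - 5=320543 / 84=3815.99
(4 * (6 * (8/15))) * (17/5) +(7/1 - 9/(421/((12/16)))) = 2126217/42100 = 50.50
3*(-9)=-27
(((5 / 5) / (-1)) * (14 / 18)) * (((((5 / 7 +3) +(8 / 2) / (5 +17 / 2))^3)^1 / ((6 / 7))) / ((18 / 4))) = -435519512 / 33480783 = -13.01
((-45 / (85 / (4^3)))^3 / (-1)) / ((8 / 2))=47775744 / 4913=9724.35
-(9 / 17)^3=-729 / 4913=-0.15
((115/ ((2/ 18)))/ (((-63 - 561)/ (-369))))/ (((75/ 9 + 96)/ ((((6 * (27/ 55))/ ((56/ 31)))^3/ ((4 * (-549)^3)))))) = -1658858419737/ 43176688164478668800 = -0.00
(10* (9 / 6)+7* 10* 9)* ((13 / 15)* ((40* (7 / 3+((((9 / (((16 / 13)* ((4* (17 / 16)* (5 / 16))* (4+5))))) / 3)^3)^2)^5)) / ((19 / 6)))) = 32787929217035694164283642341299298544830746393352401891319208237572490615856 / 1990067260170196106315090363601844094988178089692010171711444854736328125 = 16475.79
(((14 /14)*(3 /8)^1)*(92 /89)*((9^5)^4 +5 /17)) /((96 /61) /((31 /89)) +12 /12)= 13483720267174456611044469 /15788155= 854040276851503966.81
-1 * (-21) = 21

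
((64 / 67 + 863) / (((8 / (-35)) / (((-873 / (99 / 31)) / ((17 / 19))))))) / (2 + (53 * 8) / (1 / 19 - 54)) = -332335519375 / 1686256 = -197084.86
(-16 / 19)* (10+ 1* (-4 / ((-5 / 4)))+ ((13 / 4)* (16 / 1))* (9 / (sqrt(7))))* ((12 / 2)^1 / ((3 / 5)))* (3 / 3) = -74880* sqrt(7) / 133- 2112 / 19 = -1600.74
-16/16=-1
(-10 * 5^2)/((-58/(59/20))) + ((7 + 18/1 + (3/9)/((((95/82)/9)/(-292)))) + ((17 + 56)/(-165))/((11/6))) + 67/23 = -21950758413/30668660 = -715.74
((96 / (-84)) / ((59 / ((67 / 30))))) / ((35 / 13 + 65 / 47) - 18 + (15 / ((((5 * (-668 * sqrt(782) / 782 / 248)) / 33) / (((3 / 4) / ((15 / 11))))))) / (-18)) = -125346076779352 * sqrt(782) / 2044377391761586329 - 518054158743680 / 681459130587195443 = -0.00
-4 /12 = -1 /3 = -0.33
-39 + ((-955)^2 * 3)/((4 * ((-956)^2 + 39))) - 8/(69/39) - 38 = -271675311/3363428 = -80.77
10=10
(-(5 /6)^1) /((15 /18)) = -1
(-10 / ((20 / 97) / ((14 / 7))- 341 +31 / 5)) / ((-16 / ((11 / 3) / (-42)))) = 26675 / 163626624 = 0.00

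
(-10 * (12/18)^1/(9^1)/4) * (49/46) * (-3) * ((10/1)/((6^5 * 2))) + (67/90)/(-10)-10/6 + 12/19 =-1696059677/1529150400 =-1.11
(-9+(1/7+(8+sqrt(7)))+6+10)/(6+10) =sqrt(7)/16+53/56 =1.11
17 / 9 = 1.89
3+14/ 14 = 4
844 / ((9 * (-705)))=-844 / 6345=-0.13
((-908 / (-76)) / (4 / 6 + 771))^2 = 463761 / 1934680225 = 0.00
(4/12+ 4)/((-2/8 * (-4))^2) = 13/3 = 4.33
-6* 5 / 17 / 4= -15 / 34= -0.44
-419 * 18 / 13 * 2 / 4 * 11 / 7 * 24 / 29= -995544 / 2639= -377.24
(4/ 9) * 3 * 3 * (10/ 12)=10/ 3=3.33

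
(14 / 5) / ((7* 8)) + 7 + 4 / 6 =463 / 60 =7.72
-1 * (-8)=8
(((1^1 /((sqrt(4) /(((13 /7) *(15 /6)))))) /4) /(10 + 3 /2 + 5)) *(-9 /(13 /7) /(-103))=15 /9064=0.00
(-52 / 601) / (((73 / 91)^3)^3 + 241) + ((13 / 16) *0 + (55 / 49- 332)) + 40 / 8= -247572783312090408870646895 / 759710234551576815103709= -325.88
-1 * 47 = -47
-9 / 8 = -1.12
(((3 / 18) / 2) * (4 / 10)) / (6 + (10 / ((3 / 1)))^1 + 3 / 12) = 2 / 575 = 0.00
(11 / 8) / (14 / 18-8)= -99 / 520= -0.19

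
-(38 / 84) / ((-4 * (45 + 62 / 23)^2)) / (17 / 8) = 10051 / 429617013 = 0.00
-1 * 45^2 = -2025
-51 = -51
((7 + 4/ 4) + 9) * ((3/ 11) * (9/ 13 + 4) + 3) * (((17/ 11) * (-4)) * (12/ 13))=-8489664/ 20449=-415.16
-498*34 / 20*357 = -1511181 / 5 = -302236.20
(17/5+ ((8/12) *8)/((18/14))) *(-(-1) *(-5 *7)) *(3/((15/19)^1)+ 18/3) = -349517/135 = -2589.01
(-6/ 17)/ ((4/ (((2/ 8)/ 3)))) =-1/ 136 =-0.01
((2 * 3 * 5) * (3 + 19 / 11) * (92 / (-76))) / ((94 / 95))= -89700 / 517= -173.50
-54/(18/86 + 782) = -2322/33635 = -0.07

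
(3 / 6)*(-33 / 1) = -33 / 2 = -16.50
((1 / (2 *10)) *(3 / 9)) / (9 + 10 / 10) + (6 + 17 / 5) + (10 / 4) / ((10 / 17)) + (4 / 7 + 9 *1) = 23.22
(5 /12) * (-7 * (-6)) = 35 /2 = 17.50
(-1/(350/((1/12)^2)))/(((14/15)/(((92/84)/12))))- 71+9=-734952983/11854080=-62.00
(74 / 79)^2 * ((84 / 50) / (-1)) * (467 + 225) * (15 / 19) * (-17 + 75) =-27692876736 / 592895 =-46707.89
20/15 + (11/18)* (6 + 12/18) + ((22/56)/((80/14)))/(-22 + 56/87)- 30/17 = 496612897/136451520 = 3.64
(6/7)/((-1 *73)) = -6/511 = -0.01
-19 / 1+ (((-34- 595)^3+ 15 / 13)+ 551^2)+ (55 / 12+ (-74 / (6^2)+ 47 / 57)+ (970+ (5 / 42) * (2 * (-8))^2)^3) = 6888703661777125 / 9149868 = 752874649.31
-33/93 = -11/31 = -0.35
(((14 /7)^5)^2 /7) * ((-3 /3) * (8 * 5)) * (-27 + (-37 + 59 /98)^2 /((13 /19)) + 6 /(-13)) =-2440372869120 /218491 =-11169214.61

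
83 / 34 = 2.44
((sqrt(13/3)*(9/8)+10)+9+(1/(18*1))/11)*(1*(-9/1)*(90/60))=-11289/44- 81*sqrt(39)/16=-288.18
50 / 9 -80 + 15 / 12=-2635 / 36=-73.19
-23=-23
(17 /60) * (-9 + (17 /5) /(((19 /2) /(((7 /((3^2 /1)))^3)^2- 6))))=-3.14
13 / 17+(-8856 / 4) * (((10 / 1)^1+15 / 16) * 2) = -3293273 / 68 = -48430.49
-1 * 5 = -5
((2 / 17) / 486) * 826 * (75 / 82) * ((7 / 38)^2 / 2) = 505925 / 163047816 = 0.00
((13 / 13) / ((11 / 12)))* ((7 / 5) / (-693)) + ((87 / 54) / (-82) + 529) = 472366907 / 892980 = 528.98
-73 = -73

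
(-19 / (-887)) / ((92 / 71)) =1349 / 81604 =0.02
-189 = -189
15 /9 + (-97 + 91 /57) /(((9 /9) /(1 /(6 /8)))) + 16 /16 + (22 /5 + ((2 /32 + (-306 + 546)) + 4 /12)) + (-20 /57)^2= 31289413 /259920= 120.38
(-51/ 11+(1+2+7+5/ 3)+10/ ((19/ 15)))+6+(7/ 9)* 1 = 40823/ 1881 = 21.70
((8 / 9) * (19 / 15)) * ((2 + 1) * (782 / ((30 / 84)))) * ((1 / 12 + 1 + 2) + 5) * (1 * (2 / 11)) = 80708656 / 7425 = 10869.85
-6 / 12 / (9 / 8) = -4 / 9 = -0.44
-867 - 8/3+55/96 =-869.09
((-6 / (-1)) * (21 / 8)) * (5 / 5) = 63 / 4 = 15.75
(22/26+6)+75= 1064/13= 81.85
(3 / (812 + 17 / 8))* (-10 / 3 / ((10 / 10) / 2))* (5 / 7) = -800 / 45591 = -0.02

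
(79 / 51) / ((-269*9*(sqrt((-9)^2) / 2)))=-158 / 1111239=-0.00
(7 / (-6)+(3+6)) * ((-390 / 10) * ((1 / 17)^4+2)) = -611.00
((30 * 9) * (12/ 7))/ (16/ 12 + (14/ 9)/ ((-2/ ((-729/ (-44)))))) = -85536/ 2135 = -40.06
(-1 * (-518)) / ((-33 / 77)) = -3626 / 3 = -1208.67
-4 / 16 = -1 / 4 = -0.25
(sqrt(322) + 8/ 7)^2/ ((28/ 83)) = 332 * sqrt(322)/ 49 + 657443/ 686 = 1079.95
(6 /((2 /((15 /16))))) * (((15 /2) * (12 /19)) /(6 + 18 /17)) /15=153 /1216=0.13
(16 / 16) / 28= 1 / 28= 0.04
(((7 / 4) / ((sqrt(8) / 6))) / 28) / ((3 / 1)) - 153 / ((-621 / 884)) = sqrt(2) / 32 + 15028 / 69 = 217.84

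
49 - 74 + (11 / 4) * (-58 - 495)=-6183 / 4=-1545.75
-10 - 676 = -686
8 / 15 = 0.53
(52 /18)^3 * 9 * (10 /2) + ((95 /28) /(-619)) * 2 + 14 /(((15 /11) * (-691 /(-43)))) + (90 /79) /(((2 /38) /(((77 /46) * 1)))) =4943354180178893 /4406630972310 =1121.80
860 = 860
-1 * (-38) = 38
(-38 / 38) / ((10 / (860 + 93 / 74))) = -63733 / 740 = -86.13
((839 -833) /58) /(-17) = -3 /493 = -0.01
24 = 24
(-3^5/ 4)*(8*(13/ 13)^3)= -486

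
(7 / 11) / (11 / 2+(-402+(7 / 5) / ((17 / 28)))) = -1190 / 737143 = -0.00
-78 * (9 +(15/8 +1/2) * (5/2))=-9321/8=-1165.12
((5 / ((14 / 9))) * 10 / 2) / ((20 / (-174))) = -139.82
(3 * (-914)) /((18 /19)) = -8683 /3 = -2894.33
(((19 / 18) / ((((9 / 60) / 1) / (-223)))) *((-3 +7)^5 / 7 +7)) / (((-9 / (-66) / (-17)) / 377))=6410193483980 / 567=11305455880.04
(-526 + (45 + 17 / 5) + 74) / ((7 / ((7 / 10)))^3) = -1009 / 2500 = -0.40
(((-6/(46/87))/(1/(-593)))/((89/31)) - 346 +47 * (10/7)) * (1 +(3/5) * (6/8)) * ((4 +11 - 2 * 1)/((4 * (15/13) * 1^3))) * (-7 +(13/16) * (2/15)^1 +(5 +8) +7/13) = 115670641942661/2063376000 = 56058.93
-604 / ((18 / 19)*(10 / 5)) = -2869 / 9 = -318.78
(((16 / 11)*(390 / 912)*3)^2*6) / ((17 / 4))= 3650400 / 742577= 4.92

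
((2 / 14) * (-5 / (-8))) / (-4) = -5 / 224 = -0.02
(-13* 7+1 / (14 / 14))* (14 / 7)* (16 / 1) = -2880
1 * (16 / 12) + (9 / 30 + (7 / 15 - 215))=-2129 / 10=-212.90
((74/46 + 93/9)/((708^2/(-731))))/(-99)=75293/428016798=0.00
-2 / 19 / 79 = -2 / 1501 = -0.00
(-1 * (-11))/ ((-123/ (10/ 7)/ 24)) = -880/ 287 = -3.07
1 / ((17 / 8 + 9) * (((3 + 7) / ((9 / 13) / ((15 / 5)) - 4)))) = -196 / 5785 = -0.03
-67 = -67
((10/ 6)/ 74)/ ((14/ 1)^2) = 5/ 43512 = 0.00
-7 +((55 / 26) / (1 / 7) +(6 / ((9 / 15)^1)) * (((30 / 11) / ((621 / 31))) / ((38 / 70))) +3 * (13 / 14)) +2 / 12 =104470375 / 7873866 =13.27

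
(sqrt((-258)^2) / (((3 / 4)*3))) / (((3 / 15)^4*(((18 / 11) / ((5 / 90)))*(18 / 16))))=4730000 / 2187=2162.78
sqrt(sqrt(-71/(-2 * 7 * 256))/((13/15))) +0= 14^(3/4) * sqrt(195) * 71^(1/4)/728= 0.40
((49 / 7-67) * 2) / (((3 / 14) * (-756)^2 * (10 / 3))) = -1 / 3402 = -0.00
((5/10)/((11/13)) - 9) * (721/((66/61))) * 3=-8136485/484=-16810.92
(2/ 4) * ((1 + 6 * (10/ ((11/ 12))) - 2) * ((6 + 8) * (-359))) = -1781717/ 11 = -161974.27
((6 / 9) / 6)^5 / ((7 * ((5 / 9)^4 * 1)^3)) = 4782969 / 1708984375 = 0.00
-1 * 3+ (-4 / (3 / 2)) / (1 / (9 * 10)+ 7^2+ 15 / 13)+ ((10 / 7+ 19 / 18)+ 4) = 25373107 / 7395318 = 3.43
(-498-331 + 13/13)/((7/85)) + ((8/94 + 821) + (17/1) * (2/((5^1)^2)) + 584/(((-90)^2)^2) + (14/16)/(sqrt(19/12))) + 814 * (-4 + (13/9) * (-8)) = -21893.37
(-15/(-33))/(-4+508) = 5/5544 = 0.00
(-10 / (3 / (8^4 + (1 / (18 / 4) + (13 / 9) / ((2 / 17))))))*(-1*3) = 41085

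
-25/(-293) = 25/293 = 0.09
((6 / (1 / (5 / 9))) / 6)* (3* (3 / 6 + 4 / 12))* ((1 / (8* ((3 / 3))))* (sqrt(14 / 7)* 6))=25* sqrt(2) / 24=1.47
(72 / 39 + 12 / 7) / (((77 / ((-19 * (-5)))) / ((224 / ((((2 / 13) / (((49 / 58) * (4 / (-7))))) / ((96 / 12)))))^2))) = 1284955176960 / 9251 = 138899057.07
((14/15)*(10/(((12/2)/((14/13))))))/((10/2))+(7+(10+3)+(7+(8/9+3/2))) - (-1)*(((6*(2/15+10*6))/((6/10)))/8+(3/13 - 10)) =55646/585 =95.12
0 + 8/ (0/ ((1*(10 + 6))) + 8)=1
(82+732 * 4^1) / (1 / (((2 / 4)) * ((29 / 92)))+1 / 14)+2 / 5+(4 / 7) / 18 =469.55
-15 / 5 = -3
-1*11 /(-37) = 11 /37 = 0.30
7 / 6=1.17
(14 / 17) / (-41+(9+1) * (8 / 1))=0.02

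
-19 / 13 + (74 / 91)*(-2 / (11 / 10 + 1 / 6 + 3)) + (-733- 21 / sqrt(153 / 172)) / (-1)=14*sqrt(731) / 17 + 1064565 / 1456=753.42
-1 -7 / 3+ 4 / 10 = -44 / 15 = -2.93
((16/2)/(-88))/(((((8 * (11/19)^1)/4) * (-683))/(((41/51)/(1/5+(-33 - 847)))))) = -3895/37081748814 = -0.00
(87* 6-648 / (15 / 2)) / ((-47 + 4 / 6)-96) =-6534 / 2135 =-3.06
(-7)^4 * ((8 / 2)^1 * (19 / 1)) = 182476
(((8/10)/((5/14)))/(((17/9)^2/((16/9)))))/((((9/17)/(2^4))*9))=14336/3825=3.75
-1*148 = -148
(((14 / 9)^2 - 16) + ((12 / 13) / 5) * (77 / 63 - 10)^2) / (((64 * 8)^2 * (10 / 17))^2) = 15317 / 565325070336000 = 0.00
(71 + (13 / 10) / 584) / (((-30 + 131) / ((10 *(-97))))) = -40221341 / 58984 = -681.90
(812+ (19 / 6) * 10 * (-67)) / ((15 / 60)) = -15716 / 3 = -5238.67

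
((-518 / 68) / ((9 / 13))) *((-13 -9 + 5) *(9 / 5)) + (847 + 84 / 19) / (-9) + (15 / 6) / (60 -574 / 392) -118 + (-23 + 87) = 527299133 / 2802690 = 188.14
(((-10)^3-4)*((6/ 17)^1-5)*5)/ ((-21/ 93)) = -12293980/ 119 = -103310.76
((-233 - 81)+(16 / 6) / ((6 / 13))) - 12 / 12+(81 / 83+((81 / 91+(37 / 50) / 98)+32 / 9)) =-4818553531 / 15861300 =-303.79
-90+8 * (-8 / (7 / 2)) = -108.29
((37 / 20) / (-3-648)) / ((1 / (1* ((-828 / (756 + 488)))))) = 2553 / 1349740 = 0.00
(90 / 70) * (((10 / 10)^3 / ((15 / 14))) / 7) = 6 / 35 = 0.17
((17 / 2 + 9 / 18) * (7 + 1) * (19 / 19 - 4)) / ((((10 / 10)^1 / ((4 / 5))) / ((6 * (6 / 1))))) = -31104 / 5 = -6220.80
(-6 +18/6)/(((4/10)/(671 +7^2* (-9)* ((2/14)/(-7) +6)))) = 14745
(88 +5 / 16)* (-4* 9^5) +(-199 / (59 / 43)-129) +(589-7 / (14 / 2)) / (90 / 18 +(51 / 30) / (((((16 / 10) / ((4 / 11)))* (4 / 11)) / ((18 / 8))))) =-2328476774663 / 111628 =-20859253.72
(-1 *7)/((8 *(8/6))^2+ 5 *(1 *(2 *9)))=-9/262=-0.03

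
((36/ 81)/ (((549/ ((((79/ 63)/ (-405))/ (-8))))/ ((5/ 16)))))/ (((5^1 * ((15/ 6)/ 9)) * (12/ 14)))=79/ 960530400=0.00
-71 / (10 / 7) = -497 / 10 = -49.70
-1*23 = -23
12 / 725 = 0.02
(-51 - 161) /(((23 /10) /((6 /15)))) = -848 /23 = -36.87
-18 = -18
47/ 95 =0.49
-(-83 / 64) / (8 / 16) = 83 / 32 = 2.59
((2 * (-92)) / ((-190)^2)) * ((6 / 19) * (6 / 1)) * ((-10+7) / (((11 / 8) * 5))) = 39744 / 9431125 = 0.00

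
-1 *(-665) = 665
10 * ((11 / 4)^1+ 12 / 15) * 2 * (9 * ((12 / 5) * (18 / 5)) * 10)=276048 / 5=55209.60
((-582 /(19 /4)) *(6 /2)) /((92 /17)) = -29682 /437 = -67.92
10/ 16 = 5/ 8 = 0.62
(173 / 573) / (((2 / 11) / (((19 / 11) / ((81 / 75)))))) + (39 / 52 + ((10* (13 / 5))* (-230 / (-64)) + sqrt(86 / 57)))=sqrt(4902) / 57 + 23972197 / 247536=98.07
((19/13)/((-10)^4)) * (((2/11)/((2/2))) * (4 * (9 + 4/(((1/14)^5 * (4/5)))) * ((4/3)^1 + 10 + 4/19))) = 884723441/268125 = 3299.67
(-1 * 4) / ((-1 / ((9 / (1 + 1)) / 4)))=9 / 2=4.50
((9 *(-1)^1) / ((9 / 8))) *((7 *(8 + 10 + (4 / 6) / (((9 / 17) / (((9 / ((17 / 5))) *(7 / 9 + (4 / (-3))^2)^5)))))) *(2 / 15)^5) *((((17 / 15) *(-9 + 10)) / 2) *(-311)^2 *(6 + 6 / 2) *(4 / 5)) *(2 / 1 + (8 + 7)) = -6767454149363869696 / 1121008359375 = -6036934.60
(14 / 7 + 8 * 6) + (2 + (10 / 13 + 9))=803 / 13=61.77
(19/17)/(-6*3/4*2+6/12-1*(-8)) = -38/17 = -2.24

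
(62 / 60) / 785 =31 / 23550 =0.00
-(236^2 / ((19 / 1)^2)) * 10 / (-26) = 278480 / 4693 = 59.34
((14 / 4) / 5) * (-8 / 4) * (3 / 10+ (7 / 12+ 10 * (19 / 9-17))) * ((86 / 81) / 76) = 2.89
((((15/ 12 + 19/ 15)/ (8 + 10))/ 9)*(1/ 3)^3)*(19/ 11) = 2869/ 2886840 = 0.00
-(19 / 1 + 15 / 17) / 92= -169 / 782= -0.22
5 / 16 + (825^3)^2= 5044796753906250005 / 16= 315299797119140625.31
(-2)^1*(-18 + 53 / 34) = 559 / 17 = 32.88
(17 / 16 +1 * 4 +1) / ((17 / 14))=679 / 136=4.99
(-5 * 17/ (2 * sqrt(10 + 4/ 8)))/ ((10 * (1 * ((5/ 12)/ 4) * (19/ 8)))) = -544 * sqrt(42)/ 665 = -5.30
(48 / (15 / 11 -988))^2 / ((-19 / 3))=-836352 / 2237964571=-0.00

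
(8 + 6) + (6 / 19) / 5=1336 / 95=14.06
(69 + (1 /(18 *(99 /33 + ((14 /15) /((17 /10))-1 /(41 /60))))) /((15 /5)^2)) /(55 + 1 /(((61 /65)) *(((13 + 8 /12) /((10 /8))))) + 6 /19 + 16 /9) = 1544346876754 /1279985470491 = 1.21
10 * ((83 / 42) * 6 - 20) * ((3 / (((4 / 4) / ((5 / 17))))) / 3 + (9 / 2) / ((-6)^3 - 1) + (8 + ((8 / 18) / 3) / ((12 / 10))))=-476719595 / 697221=-683.74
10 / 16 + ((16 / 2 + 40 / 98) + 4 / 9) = 9.48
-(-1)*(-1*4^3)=-64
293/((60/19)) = 5567/60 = 92.78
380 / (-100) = -19 / 5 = -3.80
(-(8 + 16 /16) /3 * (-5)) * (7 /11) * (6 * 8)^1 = 5040 /11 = 458.18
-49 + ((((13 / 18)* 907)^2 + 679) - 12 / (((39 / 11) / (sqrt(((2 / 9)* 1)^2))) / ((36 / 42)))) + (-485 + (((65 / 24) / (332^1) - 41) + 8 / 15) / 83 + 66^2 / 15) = 3489780825093877 / 8124611040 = 429532.05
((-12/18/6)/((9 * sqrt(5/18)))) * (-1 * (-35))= -7 * sqrt(10)/27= -0.82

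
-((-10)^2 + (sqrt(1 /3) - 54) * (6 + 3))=386 - 3 * sqrt(3)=380.80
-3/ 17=-0.18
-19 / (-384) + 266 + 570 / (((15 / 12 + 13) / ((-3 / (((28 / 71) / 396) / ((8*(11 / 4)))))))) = -7125003899 / 2688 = -2650671.09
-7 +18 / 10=-26 / 5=-5.20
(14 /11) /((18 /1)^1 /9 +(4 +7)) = 14 /143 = 0.10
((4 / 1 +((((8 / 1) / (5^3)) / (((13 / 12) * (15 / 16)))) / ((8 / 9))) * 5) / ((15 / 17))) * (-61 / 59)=-7337812 / 1438125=-5.10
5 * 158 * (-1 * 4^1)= -3160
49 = 49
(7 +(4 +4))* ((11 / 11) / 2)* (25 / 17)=375 / 34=11.03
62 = 62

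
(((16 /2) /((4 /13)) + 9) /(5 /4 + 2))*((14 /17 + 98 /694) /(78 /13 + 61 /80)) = 63739200 /41487667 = 1.54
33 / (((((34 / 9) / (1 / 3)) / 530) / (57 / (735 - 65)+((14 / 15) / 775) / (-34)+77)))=3570315443013 / 30012650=118960.35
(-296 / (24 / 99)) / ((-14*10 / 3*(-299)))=-3663 / 41860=-0.09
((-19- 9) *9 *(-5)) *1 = 1260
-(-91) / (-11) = -91 / 11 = -8.27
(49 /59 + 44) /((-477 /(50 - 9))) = -108445 /28143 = -3.85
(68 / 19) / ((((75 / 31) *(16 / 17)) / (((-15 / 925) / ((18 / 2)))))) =-8959 / 3163500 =-0.00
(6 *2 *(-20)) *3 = -720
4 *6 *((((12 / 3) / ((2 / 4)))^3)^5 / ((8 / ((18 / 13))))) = 1899956092796928 / 13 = 146150468676686.77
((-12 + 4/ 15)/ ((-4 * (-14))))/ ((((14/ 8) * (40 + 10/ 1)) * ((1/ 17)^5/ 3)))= -62473708/ 6125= -10199.79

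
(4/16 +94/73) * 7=3143/292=10.76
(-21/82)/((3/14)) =-49/41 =-1.20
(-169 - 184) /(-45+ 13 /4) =1412 /167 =8.46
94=94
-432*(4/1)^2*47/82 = -162432/41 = -3961.76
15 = 15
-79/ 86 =-0.92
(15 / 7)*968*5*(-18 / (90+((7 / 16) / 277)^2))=-25668981043200 / 12374853463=-2074.29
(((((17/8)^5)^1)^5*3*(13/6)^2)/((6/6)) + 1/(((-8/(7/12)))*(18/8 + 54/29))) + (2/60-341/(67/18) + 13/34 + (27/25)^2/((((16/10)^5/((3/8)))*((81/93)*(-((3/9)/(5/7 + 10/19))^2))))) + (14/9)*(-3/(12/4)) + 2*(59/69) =1077836647529484965938705683150916308801424181/501042016141675354934801658575585280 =2151190145.35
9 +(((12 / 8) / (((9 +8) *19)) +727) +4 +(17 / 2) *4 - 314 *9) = -1325589 / 646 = -2052.00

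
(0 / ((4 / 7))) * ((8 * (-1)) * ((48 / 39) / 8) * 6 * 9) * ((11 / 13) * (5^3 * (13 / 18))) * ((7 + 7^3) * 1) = 0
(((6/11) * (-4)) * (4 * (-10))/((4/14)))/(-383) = -3360/4213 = -0.80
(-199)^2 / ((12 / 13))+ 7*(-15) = 513553 / 12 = 42796.08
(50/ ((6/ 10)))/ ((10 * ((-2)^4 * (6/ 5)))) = 125/ 288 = 0.43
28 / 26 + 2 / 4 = 41 / 26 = 1.58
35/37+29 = 1108/37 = 29.95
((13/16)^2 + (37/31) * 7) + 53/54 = 2141965/214272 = 10.00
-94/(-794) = 47/397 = 0.12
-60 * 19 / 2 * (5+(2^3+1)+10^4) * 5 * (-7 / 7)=28539900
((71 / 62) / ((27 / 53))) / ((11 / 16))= 30104 / 9207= 3.27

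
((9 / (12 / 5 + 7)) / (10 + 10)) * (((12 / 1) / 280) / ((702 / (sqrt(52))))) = sqrt(13) / 171080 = 0.00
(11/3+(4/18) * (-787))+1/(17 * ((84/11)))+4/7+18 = -653923/4284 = -152.64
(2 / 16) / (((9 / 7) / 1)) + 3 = 223 / 72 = 3.10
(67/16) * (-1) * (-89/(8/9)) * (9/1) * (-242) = -58443363/64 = -913177.55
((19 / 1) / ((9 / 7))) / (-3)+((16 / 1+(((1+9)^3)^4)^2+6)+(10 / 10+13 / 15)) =135000000000000000000002557 / 135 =1000000000000000000000019.00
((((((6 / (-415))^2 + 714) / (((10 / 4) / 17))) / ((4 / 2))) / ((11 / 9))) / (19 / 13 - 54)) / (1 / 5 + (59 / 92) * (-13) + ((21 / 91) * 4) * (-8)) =428291831448 / 175843275025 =2.44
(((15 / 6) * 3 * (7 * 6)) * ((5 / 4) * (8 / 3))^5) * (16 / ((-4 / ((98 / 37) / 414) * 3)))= -686000000 / 620379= -1105.78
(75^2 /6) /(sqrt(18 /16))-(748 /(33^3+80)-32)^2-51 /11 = -14659132720515 /14269467179+625 *sqrt(2) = -143.42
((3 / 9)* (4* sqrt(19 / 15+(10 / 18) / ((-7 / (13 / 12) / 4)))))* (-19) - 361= -361 - 152* sqrt(22890) / 945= -385.34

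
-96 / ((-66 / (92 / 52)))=368 / 143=2.57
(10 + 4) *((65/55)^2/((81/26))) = 61516/9801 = 6.28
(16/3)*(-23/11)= -11.15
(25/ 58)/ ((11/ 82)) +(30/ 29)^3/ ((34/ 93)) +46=238259103/ 4560743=52.24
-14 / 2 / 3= -7 / 3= -2.33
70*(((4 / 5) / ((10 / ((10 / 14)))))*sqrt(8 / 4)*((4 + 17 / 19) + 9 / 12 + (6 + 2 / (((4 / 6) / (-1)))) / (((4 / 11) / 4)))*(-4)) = -11748*sqrt(2) / 19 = -874.43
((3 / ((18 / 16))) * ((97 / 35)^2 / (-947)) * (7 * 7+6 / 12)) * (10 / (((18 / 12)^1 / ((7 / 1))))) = -1655984 / 33145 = -49.96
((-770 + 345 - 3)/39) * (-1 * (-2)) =-21.95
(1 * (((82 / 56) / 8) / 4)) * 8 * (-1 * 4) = -41 / 28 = -1.46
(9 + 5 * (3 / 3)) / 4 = 7 / 2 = 3.50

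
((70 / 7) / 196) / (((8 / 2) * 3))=5 / 1176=0.00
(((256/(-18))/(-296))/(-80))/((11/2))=-2/18315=-0.00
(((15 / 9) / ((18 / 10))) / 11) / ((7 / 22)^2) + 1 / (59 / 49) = 129727 / 78057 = 1.66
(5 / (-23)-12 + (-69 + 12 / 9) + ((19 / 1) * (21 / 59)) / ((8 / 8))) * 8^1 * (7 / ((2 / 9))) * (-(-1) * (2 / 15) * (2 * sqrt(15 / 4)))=-16669912 * sqrt(15) / 6785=-9515.44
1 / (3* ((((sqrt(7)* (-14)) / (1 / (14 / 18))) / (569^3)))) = -552660027* sqrt(7) / 686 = -2131488.33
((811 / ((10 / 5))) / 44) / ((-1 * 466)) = -811 / 41008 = -0.02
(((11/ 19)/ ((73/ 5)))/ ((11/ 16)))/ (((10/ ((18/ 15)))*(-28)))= -12/ 48545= -0.00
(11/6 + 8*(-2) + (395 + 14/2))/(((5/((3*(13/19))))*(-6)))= -30251/1140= -26.54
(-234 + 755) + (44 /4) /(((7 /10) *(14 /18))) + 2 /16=212201 /392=541.33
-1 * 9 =-9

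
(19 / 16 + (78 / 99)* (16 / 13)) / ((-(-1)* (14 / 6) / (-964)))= -274499 / 308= -891.23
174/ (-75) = -2.32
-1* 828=-828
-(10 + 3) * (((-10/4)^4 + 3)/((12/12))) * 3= -26247/16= -1640.44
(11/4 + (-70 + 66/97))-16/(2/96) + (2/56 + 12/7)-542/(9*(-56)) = -20331155/24444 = -831.74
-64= -64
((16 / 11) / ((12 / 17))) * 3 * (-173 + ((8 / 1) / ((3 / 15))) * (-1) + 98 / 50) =-358768 / 275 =-1304.61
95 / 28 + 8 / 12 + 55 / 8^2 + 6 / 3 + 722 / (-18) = -133831 / 4032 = -33.19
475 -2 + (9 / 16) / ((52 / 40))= 49237 / 104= 473.43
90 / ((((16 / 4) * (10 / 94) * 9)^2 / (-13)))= -28717 / 360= -79.77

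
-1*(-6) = 6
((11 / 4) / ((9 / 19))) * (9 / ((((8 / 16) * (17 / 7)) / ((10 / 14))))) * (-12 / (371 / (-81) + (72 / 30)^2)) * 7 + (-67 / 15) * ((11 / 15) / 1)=-20027313031 / 9137925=-2191.67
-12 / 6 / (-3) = 0.67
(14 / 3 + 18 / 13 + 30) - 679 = -25075 / 39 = -642.95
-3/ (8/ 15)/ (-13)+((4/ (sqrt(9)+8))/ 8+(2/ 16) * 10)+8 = 11129/ 1144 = 9.73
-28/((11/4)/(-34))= 346.18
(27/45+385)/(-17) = -1928/85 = -22.68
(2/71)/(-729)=-2/51759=-0.00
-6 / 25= -0.24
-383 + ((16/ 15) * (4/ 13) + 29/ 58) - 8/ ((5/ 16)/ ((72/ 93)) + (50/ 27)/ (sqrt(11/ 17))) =-385.13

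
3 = 3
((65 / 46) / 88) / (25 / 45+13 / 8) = 0.01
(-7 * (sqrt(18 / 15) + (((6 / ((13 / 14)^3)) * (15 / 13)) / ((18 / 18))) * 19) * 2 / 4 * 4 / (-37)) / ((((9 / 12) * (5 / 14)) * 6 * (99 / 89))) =34888 * sqrt(30) / 824175 + 3637841536 / 104618943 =35.00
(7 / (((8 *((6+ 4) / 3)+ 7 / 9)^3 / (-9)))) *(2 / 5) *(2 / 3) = -61236 / 75346115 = -0.00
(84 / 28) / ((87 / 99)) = 99 / 29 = 3.41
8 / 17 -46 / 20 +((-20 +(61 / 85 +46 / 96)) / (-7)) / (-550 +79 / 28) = -28665703 / 15627420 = -1.83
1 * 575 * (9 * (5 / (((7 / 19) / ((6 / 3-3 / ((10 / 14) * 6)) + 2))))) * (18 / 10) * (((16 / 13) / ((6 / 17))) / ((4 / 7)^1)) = 33096195 / 13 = 2545861.15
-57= -57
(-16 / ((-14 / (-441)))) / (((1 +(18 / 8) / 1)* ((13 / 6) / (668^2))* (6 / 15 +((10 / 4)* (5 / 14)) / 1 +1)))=-251884523520 / 18083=-13929354.84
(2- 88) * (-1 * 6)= 516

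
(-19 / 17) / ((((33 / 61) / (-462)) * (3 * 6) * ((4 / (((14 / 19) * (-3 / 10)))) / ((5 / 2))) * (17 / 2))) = -2989 / 3468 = -0.86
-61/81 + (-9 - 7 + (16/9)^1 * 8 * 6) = 5555/81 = 68.58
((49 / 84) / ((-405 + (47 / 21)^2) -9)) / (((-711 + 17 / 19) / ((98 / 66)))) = 319333 / 107073321520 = 0.00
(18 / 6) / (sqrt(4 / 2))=3 * sqrt(2) / 2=2.12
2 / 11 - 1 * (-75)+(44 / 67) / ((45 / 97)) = 2540353 / 33165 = 76.60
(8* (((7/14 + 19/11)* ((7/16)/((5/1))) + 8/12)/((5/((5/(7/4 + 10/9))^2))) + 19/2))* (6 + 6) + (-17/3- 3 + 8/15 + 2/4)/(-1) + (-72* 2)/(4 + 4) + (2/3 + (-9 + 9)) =1111930117/1166990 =952.82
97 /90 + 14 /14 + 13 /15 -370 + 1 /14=-23120 /63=-366.98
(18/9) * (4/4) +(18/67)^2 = 9302/4489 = 2.07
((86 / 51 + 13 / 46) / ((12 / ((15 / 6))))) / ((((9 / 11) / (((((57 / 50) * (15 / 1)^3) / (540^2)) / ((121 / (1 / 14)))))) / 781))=6231031 / 2043159552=0.00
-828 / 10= -414 / 5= -82.80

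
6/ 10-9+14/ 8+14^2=3787/ 20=189.35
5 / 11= 0.45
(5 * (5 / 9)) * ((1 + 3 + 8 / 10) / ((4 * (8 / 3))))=5 / 4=1.25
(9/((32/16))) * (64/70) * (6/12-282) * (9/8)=-45603/35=-1302.94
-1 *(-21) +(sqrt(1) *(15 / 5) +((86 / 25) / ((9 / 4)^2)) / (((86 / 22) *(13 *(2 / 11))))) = 24.07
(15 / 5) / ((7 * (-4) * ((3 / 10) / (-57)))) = 285 / 14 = 20.36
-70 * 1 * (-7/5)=98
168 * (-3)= -504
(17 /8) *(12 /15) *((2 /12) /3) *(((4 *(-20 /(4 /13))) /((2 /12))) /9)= -442 /27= -16.37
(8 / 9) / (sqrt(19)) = 8 * sqrt(19) / 171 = 0.20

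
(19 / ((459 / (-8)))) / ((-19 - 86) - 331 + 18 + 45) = 152 / 171207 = 0.00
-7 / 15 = -0.47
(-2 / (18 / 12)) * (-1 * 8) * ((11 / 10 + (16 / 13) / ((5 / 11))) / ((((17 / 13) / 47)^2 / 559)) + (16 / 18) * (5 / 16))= 228848782688 / 7803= 29328307.41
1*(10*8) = 80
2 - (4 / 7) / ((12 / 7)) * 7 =-0.33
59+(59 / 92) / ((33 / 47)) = 181897 / 3036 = 59.91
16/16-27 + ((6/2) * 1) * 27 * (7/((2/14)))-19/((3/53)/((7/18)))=205873/54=3812.46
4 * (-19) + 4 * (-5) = -96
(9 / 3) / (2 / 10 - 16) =-15 / 79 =-0.19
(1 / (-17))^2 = 1 / 289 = 0.00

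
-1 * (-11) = 11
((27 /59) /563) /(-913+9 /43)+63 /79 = 82137245031 /102997612750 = 0.80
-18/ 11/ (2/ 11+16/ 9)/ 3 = -27/ 97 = -0.28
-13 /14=-0.93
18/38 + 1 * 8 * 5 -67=-504/19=-26.53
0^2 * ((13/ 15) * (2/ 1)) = 0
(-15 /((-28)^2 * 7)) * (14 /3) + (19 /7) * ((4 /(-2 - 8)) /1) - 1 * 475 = -933153 /1960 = -476.10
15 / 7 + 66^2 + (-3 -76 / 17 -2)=4348.67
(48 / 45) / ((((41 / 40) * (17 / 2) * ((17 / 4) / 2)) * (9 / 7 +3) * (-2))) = -3584 / 533205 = -0.01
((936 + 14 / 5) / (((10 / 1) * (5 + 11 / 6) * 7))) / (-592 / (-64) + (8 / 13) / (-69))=50526216 / 237901475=0.21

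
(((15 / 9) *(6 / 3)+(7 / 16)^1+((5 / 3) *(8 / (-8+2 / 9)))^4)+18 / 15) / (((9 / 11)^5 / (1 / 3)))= 1262806205683 / 102079187280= 12.37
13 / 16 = 0.81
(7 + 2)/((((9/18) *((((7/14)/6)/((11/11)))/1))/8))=1728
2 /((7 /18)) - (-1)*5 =71 /7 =10.14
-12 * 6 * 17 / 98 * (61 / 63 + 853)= -3658400 / 343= -10665.89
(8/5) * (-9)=-72/5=-14.40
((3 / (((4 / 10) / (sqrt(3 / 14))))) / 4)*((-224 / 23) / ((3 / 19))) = -190*sqrt(42) / 23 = -53.54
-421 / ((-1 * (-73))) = -421 / 73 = -5.77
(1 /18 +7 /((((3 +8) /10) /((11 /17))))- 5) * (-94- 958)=133078 /153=869.79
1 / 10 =0.10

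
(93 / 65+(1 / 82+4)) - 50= -237489 / 5330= -44.56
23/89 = 0.26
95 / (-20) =-19 / 4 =-4.75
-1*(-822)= 822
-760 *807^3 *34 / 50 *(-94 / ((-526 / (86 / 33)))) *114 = -208589776748864352 / 14465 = -14420309488341.81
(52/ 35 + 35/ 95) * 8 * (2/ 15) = 6576/ 3325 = 1.98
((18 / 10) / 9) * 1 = 1 / 5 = 0.20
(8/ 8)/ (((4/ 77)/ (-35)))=-2695/ 4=-673.75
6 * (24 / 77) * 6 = 864 / 77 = 11.22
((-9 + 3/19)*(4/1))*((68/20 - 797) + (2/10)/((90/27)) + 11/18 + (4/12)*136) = 37678816/1425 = 26441.27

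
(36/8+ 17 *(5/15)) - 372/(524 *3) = 7805/786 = 9.93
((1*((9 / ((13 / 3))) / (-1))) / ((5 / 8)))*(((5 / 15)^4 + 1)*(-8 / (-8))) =-656 / 195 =-3.36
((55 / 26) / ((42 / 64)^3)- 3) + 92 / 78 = 681943 / 120393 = 5.66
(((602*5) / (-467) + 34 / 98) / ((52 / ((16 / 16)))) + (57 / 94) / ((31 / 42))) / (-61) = -1221003645 / 105756164332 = -0.01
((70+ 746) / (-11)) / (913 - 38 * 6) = -0.11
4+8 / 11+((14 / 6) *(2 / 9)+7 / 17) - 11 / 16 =401501 / 80784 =4.97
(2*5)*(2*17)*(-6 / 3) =-680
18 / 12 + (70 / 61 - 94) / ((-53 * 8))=11115 / 6466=1.72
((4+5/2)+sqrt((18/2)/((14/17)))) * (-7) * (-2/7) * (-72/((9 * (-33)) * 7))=8 * sqrt(238)/539+104/231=0.68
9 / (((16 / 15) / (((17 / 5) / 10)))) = 459 / 160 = 2.87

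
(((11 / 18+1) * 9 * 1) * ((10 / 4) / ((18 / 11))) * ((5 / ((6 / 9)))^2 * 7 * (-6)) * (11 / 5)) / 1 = -1842225 / 16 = -115139.06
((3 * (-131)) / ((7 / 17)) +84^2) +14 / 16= 341737 / 56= 6102.45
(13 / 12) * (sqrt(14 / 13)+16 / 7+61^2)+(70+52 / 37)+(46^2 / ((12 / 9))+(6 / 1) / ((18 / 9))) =sqrt(182) / 12+17699951 / 3108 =5696.09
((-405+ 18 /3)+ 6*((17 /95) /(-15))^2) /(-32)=12.47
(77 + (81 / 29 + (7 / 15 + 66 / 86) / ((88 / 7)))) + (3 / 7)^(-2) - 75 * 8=-635368499 / 1234530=-514.66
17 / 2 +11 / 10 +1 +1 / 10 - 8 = 2.70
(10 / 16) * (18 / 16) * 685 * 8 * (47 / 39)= 482925 / 104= 4643.51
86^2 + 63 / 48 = 118357 / 16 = 7397.31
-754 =-754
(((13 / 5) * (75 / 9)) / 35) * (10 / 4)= 65 / 42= 1.55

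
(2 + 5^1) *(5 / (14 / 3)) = 15 / 2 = 7.50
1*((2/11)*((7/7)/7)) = 2/77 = 0.03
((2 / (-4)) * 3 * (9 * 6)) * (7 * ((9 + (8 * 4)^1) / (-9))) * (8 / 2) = 10332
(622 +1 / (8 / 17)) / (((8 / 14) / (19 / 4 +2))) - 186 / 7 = 6581931 / 896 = 7345.91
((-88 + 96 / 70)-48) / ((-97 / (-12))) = -56544 / 3395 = -16.66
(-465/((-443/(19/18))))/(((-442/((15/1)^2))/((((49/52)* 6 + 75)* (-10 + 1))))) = 4168573875/10181912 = 409.41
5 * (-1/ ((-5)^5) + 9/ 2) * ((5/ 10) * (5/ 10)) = 28127/ 5000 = 5.63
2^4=16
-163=-163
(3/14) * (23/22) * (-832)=-14352/77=-186.39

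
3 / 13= 0.23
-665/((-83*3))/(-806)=-665/200694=-0.00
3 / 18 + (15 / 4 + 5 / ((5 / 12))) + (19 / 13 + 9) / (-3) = 1939 / 156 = 12.43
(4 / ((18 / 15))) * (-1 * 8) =-80 / 3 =-26.67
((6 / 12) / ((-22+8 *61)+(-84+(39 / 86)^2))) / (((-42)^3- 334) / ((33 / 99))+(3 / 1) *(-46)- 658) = -1849 / 316688446583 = -0.00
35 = 35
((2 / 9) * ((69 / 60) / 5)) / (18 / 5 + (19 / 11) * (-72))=-253 / 597780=-0.00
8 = 8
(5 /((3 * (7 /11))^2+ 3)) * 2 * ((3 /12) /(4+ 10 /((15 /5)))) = 55 /1072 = 0.05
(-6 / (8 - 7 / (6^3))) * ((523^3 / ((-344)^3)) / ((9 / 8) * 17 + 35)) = 11587509027 / 236992239404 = 0.05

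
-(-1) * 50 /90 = 5 /9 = 0.56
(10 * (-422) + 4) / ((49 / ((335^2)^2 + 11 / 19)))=-1008865872911376 / 931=-1083636813009.00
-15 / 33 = -5 / 11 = -0.45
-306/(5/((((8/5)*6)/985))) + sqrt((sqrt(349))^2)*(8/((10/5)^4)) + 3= 59187/24625 + sqrt(349)/2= 11.74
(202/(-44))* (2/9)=-101/99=-1.02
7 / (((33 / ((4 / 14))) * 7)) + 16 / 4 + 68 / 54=5.27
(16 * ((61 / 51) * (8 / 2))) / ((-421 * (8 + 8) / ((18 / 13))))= -1464 / 93041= -0.02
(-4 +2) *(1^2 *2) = -4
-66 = -66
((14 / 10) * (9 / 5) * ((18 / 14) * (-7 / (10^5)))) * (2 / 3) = -189 / 1250000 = -0.00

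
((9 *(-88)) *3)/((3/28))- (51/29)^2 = -22179.09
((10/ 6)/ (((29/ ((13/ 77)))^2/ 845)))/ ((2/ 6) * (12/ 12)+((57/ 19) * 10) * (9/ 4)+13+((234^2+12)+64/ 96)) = 1428050/ 1640972751033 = 0.00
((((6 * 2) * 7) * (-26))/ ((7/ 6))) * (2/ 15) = -1248/ 5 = -249.60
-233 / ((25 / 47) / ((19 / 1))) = -208069 / 25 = -8322.76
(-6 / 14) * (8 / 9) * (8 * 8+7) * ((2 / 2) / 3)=-568 / 63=-9.02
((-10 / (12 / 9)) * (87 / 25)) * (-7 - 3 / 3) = 1044 / 5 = 208.80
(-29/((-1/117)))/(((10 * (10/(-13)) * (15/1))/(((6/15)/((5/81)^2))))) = -96466383/31250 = -3086.92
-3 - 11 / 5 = -26 / 5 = -5.20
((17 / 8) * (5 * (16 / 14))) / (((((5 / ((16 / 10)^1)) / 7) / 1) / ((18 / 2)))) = 1224 / 5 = 244.80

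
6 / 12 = 1 / 2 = 0.50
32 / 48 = 2 / 3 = 0.67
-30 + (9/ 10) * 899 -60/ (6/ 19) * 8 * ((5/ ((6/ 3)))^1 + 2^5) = -516609/ 10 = -51660.90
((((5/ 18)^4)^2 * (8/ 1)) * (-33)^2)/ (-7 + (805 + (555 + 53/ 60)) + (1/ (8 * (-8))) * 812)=236328125/ 1026383695002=0.00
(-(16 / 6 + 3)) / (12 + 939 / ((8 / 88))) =-0.00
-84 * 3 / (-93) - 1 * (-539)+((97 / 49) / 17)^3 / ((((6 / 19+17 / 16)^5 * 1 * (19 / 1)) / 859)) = 125355938647516640148699291 / 231401842636703275415053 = 541.72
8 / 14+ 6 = 46 / 7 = 6.57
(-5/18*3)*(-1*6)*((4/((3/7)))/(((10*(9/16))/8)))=1792/27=66.37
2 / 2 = 1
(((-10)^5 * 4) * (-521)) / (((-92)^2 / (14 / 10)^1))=18235000 / 529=34470.70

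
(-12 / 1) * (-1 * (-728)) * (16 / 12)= -11648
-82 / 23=-3.57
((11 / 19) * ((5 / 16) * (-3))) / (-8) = 165 / 2432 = 0.07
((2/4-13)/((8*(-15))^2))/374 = -1/430848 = -0.00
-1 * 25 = -25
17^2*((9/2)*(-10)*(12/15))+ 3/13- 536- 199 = -11138.77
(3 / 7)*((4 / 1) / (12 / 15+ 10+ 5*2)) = 15 / 182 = 0.08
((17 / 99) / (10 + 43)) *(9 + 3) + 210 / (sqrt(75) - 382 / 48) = 1684114252 / 11751531 + 604800 *sqrt(3) / 6719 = 299.22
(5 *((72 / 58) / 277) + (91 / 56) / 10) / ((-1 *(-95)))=0.00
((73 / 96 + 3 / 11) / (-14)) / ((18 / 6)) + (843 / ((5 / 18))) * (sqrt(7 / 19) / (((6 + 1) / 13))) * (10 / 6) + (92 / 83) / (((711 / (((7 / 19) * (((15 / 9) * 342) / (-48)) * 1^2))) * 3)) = -23444581 / 872448192 + 65754 * sqrt(133) / 133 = 5701.57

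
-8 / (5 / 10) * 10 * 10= -1600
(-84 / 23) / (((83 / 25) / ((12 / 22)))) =-12600 / 20999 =-0.60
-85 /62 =-1.37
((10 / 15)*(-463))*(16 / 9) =-548.74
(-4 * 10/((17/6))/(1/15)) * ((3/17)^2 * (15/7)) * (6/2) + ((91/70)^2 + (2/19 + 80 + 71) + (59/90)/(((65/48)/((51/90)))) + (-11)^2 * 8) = 41232986717177/38225596500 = 1078.67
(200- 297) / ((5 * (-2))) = 97 / 10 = 9.70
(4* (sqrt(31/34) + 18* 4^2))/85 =2* sqrt(1054)/1445 + 1152/85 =13.60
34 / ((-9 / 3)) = -34 / 3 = -11.33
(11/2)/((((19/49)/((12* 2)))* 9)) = 37.82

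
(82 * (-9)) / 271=-738 / 271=-2.72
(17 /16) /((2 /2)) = 17 /16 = 1.06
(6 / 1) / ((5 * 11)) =6 / 55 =0.11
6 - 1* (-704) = 710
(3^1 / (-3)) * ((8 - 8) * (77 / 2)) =0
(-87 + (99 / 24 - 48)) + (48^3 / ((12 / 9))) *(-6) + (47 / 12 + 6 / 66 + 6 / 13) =-497790.41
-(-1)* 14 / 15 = 14 / 15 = 0.93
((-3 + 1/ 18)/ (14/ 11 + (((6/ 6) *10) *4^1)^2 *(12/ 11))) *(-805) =1.36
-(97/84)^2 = -9409/7056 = -1.33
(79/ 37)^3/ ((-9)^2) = 493039/ 4102893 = 0.12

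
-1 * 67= -67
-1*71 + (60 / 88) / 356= -556057 / 7832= -71.00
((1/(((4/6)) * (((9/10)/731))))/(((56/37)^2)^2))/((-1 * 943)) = -6850058455/27821789184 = -0.25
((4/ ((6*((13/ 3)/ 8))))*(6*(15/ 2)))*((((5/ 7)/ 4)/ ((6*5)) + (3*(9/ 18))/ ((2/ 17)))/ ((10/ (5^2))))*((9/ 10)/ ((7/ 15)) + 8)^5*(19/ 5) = 31691371344137745/ 48941984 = 647529355.25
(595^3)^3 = 9346579224852489607421875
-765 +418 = -347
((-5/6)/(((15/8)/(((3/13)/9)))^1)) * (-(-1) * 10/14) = -20/2457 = -0.01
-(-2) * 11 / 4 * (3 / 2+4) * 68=2057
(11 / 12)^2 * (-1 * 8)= -121 / 18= -6.72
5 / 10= 1 / 2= 0.50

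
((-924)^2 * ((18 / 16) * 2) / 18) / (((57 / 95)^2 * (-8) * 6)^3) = -92640625 / 4478976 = -20.68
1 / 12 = 0.08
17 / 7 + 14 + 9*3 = 304 / 7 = 43.43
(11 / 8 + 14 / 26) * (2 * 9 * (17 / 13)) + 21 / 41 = 1262523 / 27716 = 45.55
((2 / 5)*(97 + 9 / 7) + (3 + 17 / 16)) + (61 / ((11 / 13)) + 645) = 760.47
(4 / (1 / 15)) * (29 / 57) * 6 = 3480 / 19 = 183.16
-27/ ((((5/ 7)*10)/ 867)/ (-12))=983178/ 25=39327.12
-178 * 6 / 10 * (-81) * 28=1211112 / 5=242222.40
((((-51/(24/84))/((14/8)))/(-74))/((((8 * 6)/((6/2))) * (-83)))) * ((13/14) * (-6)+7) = -255/171976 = -0.00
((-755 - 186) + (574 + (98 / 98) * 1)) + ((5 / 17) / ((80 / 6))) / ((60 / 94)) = -497713 / 1360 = -365.97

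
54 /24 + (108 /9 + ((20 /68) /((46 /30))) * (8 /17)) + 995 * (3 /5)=16254315 /26588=611.34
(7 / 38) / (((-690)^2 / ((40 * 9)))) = 7 / 50255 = 0.00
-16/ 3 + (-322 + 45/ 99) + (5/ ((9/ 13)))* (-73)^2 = 3777874/ 99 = 38160.34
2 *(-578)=-1156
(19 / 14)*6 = 57 / 7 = 8.14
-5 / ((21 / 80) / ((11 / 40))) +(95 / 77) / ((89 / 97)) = -11435 / 2937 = -3.89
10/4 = 5/2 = 2.50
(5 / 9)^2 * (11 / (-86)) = -275 / 6966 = -0.04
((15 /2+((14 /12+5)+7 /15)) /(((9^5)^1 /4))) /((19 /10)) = 1696 /3365793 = 0.00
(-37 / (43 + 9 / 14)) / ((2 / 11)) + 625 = 379026 / 611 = 620.34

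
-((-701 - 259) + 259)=701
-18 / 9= -2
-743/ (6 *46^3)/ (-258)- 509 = -76694148409/ 150676128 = -509.00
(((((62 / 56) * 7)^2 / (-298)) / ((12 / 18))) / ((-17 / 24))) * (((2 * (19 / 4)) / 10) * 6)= 2.43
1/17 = 0.06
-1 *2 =-2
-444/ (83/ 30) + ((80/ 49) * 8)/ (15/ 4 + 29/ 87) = -31343880/ 199283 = -157.28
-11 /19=-0.58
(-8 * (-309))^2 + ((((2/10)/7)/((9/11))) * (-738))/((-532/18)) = 28445703579/4655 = 6110784.87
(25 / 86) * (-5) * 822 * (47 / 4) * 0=0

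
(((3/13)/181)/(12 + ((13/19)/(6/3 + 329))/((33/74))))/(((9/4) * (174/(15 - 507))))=-276716/2073244771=-0.00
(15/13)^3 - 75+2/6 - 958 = -6796181/6591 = -1031.13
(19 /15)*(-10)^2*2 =760 /3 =253.33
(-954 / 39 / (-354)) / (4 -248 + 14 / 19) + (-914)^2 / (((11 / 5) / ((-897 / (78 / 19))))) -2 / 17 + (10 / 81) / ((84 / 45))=-5197803681212948339 / 62646775191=-82970011.87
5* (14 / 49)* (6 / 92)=15 / 161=0.09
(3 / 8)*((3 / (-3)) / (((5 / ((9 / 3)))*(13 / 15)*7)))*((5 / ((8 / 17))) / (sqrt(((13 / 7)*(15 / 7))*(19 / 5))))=-765*sqrt(741) / 205504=-0.10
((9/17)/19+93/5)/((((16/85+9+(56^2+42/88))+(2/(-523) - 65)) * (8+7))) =230764336/572454407365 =0.00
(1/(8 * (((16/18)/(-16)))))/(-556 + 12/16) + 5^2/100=2257/8884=0.25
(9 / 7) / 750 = 3 / 1750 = 0.00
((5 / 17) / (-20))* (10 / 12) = -5 / 408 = -0.01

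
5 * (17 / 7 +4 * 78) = 11005 / 7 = 1572.14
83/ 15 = 5.53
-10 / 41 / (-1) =10 / 41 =0.24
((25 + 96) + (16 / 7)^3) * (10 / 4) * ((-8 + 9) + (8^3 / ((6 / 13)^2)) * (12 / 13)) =737715.60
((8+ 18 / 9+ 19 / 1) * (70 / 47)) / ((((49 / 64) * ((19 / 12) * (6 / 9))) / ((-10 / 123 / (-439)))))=1113600 / 112511749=0.01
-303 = -303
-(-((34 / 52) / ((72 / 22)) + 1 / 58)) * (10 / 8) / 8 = 29455 / 868608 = 0.03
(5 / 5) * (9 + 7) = 16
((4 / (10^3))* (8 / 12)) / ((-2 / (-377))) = 377 / 750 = 0.50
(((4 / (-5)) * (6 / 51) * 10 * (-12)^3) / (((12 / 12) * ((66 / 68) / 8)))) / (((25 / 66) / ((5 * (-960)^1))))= -169869312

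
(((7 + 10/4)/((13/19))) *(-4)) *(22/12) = -3971/39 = -101.82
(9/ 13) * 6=54/ 13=4.15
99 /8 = 12.38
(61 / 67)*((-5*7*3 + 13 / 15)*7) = -666974 / 1005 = -663.66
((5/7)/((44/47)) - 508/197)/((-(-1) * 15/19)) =-697737/303380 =-2.30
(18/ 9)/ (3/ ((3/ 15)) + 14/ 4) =4/ 37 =0.11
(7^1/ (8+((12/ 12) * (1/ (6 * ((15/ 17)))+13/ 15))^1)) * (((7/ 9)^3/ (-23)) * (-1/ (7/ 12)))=2744/ 101223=0.03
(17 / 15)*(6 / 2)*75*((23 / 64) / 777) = 1955 / 16576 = 0.12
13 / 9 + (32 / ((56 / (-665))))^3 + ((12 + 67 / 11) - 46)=-5432330620 / 99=-54872026.46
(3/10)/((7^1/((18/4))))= 27/140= 0.19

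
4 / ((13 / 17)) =68 / 13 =5.23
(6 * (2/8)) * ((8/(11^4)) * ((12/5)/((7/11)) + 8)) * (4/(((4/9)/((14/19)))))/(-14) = -44496/9736265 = -0.00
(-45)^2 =2025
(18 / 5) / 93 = 6 / 155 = 0.04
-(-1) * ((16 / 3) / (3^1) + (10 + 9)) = 187 / 9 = 20.78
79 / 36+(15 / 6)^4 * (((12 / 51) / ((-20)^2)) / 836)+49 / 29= 922081085 / 237397248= 3.88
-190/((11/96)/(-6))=109440/11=9949.09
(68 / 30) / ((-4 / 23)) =-391 / 30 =-13.03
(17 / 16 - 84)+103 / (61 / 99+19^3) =-450502601 / 5432816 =-82.92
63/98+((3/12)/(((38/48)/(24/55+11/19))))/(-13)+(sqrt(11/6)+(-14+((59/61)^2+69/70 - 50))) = -413207013486/6723121405+sqrt(66)/6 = -60.11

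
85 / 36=2.36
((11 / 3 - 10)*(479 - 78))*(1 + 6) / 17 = -53333 / 51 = -1045.75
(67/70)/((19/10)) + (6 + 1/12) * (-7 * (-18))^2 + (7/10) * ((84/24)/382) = 98136371877/1016120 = 96579.51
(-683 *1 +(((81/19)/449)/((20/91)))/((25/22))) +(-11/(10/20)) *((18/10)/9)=-1465971269/2132750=-687.36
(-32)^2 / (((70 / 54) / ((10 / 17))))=55296 / 119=464.67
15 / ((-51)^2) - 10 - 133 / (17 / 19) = -137542 / 867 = -158.64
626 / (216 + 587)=626 / 803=0.78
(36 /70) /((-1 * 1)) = -18 /35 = -0.51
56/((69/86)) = 4816/69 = 69.80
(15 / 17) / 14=15 / 238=0.06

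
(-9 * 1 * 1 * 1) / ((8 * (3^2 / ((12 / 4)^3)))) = -27 / 8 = -3.38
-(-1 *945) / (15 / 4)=252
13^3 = 2197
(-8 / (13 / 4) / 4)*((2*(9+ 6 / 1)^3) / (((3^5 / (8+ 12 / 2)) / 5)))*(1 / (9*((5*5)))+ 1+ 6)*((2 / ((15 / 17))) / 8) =-7501760 / 3159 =-2374.73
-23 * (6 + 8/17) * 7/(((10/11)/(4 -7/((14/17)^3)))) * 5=46545675/952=48892.52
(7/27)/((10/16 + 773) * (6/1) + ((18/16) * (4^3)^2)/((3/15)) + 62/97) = 2716/290000709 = 0.00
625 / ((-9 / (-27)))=1875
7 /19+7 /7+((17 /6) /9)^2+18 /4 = 330625 /55404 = 5.97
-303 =-303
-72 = -72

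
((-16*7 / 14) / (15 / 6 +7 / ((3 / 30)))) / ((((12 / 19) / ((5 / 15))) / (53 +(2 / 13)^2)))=-7828 / 2535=-3.09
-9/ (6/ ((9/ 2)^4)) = -19683/ 32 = -615.09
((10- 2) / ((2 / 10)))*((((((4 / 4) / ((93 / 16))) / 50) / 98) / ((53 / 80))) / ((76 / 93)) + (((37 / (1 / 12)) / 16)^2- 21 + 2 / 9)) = 26619810659 / 888174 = 29971.39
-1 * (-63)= 63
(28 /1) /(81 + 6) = 28 /87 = 0.32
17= 17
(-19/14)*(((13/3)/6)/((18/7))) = -247/648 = -0.38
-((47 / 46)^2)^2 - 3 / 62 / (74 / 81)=-5868999559 / 5135642032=-1.14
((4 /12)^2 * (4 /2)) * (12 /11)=8 /33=0.24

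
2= 2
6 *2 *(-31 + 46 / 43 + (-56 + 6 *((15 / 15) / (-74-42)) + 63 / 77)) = -14018298 / 13717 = -1021.97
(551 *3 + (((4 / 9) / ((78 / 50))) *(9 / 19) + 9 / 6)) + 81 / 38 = 1227664 / 741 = 1656.77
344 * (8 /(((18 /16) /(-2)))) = -4892.44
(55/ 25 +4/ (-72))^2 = 37249/ 8100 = 4.60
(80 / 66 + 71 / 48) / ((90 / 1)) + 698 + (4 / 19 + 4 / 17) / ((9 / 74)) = 10770296743 / 15348960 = 701.70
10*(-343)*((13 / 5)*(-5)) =44590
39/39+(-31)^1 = -30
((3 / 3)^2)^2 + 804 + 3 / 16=12883 / 16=805.19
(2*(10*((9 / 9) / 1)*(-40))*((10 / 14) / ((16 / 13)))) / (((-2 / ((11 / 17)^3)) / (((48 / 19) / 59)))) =103818000 / 38552311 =2.69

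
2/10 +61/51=356/255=1.40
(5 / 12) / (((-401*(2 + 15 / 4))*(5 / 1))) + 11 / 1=304358 / 27669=11.00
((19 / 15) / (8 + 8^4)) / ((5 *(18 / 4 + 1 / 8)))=1 / 74925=0.00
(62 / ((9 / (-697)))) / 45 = -43214 / 405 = -106.70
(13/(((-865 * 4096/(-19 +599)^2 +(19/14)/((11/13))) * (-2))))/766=4209205/4428795222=0.00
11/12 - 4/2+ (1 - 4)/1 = -49/12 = -4.08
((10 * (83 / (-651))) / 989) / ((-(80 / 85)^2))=119935 / 82411392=0.00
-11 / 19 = -0.58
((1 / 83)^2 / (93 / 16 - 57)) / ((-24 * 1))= 2 / 16926273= 0.00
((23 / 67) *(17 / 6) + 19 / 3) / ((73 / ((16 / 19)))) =0.08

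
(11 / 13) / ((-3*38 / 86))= -473 / 741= -0.64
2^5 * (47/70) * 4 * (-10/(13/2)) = -12032/91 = -132.22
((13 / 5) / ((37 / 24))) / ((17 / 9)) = 2808 / 3145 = 0.89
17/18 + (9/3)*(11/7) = 713/126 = 5.66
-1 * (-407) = 407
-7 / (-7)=1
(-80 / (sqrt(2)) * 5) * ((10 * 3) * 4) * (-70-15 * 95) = 50741982.62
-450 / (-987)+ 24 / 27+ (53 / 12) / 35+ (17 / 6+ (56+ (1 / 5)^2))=17867959 / 296100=60.34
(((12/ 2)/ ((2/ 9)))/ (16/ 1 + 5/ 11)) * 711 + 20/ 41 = 8661467/ 7421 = 1167.16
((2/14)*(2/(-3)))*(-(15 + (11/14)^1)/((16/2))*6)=221/196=1.13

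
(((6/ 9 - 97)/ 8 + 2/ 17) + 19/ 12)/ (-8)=1.29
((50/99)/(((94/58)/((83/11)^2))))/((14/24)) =39956200/1313697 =30.42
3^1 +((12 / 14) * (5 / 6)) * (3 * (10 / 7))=297 / 49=6.06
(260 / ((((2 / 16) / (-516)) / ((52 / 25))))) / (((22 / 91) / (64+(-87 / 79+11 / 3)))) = -2670751096832 / 4345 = -614672289.26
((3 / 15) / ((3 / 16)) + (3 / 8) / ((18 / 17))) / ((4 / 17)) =5797 / 960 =6.04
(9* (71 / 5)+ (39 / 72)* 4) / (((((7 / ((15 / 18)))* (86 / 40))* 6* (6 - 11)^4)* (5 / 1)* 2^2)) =557 / 5805000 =0.00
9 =9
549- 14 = 535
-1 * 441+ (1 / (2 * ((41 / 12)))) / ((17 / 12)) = -307305 / 697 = -440.90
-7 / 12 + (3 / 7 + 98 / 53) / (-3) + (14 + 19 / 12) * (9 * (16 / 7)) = 1421207 / 4452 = 319.23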